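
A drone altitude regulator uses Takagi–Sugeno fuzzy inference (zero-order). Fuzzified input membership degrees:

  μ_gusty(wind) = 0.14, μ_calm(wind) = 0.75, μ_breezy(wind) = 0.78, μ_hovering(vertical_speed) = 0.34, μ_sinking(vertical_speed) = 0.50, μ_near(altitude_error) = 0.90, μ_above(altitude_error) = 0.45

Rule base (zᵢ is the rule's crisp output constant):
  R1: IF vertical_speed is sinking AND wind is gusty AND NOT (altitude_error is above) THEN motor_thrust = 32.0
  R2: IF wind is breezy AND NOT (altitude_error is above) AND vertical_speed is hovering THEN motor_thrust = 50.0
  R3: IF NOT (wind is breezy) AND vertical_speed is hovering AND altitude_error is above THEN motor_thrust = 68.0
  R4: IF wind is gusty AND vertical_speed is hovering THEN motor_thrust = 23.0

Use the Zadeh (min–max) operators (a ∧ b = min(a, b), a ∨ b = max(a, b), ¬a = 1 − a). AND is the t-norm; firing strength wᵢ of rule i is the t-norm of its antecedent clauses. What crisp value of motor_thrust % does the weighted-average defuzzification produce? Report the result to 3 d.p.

R1 (z=32.0): sinking=0.50, gusty=0.14, ¬above=1−0.45=0.55; AND[min(a, b)] → w = 0.14
R2 (z=50.0): breezy=0.78, ¬above=1−0.45=0.55, hovering=0.34; AND[min(a, b)] → w = 0.34
R3 (z=68.0): ¬breezy=1−0.78=0.22, hovering=0.34, above=0.45; AND[min(a, b)] → w = 0.22
R4 (z=23.0): gusty=0.14, hovering=0.34; AND[min(a, b)] → w = 0.14
Weighted average = (0.14·32.0 + 0.34·50.0 + 0.22·68.0 + 0.14·23.0) / (0.14 + 0.34 + 0.22 + 0.14)
  = 39.6600 / 0.8400 = 47.214

47.214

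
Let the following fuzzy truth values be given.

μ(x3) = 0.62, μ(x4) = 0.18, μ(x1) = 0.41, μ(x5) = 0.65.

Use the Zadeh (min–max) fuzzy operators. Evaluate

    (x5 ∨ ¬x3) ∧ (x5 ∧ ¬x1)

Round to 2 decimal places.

¬x3 = 1 − 0.62 = 0.38
x5 ∨ ¬x3 = max(a, b) on (0.65, 0.38) = 0.65
¬x1 = 1 − 0.41 = 0.59
x5 ∧ ¬x1 = min(a, b) on (0.65, 0.59) = 0.59
(x5 ∨ ¬x3) ∧ (x5 ∧ ¬x1) = min(a, b) on (0.65, 0.59) = 0.59

0.59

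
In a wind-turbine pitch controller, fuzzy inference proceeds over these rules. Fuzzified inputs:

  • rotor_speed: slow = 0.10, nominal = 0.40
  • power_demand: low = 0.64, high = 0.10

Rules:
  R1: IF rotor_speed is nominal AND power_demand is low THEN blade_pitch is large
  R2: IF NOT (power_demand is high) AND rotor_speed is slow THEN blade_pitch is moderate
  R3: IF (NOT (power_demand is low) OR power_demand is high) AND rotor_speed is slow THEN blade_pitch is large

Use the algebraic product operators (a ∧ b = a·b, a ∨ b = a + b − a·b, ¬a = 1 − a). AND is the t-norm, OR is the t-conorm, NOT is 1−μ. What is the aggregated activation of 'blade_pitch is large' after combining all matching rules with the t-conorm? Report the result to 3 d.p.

0.288

R1: nominal=0.40, low=0.64; AND[a·b] → w = 0.2560
R2: ¬high=1−0.10=0.90, slow=0.10; AND[a·b] → w = 0.0900
R3: (¬low=1−0.64=0.36 OR high=0.10) = 0.4240; AND[a·b] with slow=0.10 → w = 0.0424
Rules with consequent 'large': {R1, R3} → strengths 0.2560, 0.0424
Aggregate via t-conorm [a + b − a·b]: 0.2875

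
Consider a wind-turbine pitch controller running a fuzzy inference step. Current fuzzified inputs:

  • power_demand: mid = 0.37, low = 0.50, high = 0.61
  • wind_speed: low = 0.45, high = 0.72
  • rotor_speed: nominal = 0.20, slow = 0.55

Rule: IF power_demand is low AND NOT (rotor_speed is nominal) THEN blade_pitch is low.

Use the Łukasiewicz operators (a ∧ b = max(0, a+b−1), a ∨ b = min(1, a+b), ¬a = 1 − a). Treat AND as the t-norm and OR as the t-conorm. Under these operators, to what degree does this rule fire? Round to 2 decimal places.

0.30

firing strength: low=0.50, ¬nominal=1−0.20=0.80; AND[max(0, a+b−1)] → w = 0.30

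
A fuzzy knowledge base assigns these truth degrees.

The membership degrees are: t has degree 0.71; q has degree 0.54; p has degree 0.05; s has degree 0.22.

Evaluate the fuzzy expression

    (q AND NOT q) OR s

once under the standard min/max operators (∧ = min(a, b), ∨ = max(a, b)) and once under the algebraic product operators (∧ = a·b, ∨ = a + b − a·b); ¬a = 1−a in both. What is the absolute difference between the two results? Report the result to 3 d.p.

0.046

Under standard min/max:
  NOT q = 1 − 0.54 = 0.46
  q AND NOT q = min(a, b) on (0.54, 0.46) = 0.46
  (q AND NOT q) OR s = max(a, b) on (0.46, 0.22) = 0.46
  → value = 0.4600
Under algebraic product:
  NOT q = 1 − 0.5400 = 0.4600
  q AND NOT q = a·b on (0.5400, 0.4600) = 0.2484
  (q AND NOT q) OR s = a + b − a·b on (0.2484, 0.2200) = 0.4138
  → value = 0.4138
|0.4600 − 0.4138| = 0.046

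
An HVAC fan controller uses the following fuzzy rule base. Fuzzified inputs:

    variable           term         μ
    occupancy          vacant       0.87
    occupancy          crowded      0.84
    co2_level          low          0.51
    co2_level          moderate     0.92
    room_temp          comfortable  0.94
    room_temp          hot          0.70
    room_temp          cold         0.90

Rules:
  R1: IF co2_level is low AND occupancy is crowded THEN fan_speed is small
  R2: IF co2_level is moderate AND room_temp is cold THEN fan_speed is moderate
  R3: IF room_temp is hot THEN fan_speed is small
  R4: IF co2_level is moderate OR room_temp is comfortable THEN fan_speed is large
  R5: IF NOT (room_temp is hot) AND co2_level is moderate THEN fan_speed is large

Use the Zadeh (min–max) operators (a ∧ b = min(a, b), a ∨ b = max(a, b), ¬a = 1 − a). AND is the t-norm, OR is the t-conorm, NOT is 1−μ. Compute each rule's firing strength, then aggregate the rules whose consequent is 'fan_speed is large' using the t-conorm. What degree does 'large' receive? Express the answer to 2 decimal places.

R1: low=0.51, crowded=0.84; AND[min(a, b)] → w = 0.51
R2: moderate=0.92, cold=0.90; AND[min(a, b)] → w = 0.90
R3: hot=0.70 → w = 0.70
R4: moderate=0.92, comfortable=0.94; OR[max(a, b)] → w = 0.94
R5: ¬hot=1−0.70=0.30, moderate=0.92; AND[min(a, b)] → w = 0.30
Rules with consequent 'large': {R4, R5} → strengths 0.94, 0.30
Aggregate via t-conorm [max(a, b)]: 0.94

0.94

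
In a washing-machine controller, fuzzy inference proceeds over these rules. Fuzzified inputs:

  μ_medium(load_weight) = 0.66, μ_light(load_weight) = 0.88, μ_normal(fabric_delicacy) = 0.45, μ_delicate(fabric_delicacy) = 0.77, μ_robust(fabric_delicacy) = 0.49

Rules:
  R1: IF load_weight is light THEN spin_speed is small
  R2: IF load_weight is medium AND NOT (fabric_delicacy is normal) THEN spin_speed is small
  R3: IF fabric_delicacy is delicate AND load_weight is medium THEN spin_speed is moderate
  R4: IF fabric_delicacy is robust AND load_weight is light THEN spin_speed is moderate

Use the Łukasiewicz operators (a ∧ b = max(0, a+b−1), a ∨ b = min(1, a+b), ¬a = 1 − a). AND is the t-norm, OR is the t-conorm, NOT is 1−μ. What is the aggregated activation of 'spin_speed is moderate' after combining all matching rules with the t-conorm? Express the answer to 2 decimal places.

0.80

R1: light=0.88 → w = 0.88
R2: medium=0.66, ¬normal=1−0.45=0.55; AND[max(0, a+b−1)] → w = 0.21
R3: delicate=0.77, medium=0.66; AND[max(0, a+b−1)] → w = 0.43
R4: robust=0.49, light=0.88; AND[max(0, a+b−1)] → w = 0.37
Rules with consequent 'moderate': {R3, R4} → strengths 0.43, 0.37
Aggregate via t-conorm [min(1, a+b)]: 0.80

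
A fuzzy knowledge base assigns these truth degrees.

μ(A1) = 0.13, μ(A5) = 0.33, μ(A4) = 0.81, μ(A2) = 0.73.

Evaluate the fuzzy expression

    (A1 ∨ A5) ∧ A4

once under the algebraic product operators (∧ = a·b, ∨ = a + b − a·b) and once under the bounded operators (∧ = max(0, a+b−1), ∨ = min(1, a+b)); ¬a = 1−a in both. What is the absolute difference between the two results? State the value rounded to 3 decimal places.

Under algebraic product:
  A1 ∨ A5 = a + b − a·b on (0.1300, 0.3300) = 0.4171
  (A1 ∨ A5) ∧ A4 = a·b on (0.4171, 0.8100) = 0.3379
  → value = 0.3379
Under bounded:
  A1 ∨ A5 = min(1, a+b) on (0.13, 0.33) = 0.46
  (A1 ∨ A5) ∧ A4 = max(0, a+b−1) on (0.46, 0.81) = 0.27
  → value = 0.2700
|0.3379 − 0.2700| = 0.068

0.068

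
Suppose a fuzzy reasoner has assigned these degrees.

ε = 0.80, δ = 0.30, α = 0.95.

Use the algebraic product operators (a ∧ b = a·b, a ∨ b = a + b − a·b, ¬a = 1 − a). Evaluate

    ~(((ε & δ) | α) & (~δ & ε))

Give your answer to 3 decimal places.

0.461

ε & δ = a·b on (0.8000, 0.3000) = 0.2400
(ε & δ) | α = a + b − a·b on (0.2400, 0.9500) = 0.9620
~δ = 1 − 0.3000 = 0.7000
~δ & ε = a·b on (0.7000, 0.8000) = 0.5600
((ε & δ) | α) & (~δ & ε) = a·b on (0.9620, 0.5600) = 0.5387
~(((ε & δ) | α) & (~δ & ε)) = 1 − 0.5387 = 0.4613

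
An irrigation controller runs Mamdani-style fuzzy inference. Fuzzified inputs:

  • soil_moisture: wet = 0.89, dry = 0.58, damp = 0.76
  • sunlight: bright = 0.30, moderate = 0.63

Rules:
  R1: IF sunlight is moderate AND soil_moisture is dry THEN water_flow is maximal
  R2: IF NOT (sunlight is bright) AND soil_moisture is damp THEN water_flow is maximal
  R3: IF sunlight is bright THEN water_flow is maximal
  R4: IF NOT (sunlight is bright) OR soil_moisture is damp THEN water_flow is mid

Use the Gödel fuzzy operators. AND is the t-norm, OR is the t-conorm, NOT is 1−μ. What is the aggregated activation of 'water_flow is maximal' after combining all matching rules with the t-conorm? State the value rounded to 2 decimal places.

0.70

R1: moderate=0.63, dry=0.58; AND[min(a, b)] → w = 0.58
R2: ¬bright=1−0.30=0.70, damp=0.76; AND[min(a, b)] → w = 0.70
R3: bright=0.30 → w = 0.30
R4: ¬bright=1−0.30=0.70, damp=0.76; OR[max(a, b)] → w = 0.76
Rules with consequent 'maximal': {R1, R2, R3} → strengths 0.58, 0.70, 0.30
Aggregate via t-conorm [max(a, b)]: 0.70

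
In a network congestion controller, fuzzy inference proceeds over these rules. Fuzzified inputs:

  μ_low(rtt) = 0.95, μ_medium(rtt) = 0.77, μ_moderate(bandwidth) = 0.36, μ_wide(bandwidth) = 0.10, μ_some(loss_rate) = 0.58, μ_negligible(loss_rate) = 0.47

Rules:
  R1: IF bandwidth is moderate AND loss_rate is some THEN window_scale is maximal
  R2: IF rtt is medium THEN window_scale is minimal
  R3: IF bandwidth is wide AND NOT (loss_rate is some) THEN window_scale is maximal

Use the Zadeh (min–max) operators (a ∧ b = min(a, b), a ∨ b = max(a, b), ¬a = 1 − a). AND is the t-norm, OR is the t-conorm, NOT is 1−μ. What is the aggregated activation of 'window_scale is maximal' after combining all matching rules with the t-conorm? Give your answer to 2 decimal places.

R1: moderate=0.36, some=0.58; AND[min(a, b)] → w = 0.36
R2: medium=0.77 → w = 0.77
R3: wide=0.10, ¬some=1−0.58=0.42; AND[min(a, b)] → w = 0.10
Rules with consequent 'maximal': {R1, R3} → strengths 0.36, 0.10
Aggregate via t-conorm [max(a, b)]: 0.36

0.36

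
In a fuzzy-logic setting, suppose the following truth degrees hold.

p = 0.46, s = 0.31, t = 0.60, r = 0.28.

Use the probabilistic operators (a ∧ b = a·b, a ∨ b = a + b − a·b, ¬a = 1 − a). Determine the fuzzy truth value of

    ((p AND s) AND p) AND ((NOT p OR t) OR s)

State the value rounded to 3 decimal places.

0.057

p AND s = a·b on (0.4600, 0.3100) = 0.1426
(p AND s) AND p = a·b on (0.1426, 0.4600) = 0.0656
NOT p = 1 − 0.4600 = 0.5400
NOT p OR t = a + b − a·b on (0.5400, 0.6000) = 0.8160
(NOT p OR t) OR s = a + b − a·b on (0.8160, 0.3100) = 0.8730
((p AND s) AND p) AND ((NOT p OR t) OR s) = a·b on (0.0656, 0.8730) = 0.0573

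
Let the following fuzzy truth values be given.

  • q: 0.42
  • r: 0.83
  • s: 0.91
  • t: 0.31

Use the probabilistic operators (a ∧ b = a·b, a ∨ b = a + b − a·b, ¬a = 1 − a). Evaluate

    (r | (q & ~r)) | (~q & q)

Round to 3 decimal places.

~r = 1 − 0.8300 = 0.1700
q & ~r = a·b on (0.4200, 0.1700) = 0.0714
r | (q & ~r) = a + b − a·b on (0.8300, 0.0714) = 0.8421
~q = 1 − 0.4200 = 0.5800
~q & q = a·b on (0.5800, 0.4200) = 0.2436
(r | (q & ~r)) | (~q & q) = a + b − a·b on (0.8421, 0.2436) = 0.8806

0.881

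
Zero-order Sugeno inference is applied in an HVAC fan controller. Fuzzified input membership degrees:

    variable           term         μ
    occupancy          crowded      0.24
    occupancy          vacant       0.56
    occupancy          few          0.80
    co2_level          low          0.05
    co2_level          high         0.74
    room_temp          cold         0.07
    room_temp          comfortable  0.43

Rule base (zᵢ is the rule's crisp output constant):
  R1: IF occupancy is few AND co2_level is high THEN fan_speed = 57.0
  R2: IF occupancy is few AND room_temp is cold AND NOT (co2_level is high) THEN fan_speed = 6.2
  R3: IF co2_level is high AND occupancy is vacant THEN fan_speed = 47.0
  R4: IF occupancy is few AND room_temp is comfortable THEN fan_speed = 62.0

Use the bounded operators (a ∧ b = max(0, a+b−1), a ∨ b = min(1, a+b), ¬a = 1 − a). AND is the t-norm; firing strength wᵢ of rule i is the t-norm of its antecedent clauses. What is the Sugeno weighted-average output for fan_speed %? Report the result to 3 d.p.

R1 (z=57.0): few=0.80, high=0.74; AND[max(0, a+b−1)] → w = 0.54
R2 (z=6.2): few=0.80, cold=0.07, ¬high=1−0.74=0.26; AND[max(0, a+b−1)] → w = 0.00
R3 (z=47.0): high=0.74, vacant=0.56; AND[max(0, a+b−1)] → w = 0.30
R4 (z=62.0): few=0.80, comfortable=0.43; AND[max(0, a+b−1)] → w = 0.23
Weighted average = (0.54·57.0 + 0.00·6.2 + 0.30·47.0 + 0.23·62.0) / (0.54 + 0.00 + 0.30 + 0.23)
  = 59.1400 / 1.0700 = 55.271

55.271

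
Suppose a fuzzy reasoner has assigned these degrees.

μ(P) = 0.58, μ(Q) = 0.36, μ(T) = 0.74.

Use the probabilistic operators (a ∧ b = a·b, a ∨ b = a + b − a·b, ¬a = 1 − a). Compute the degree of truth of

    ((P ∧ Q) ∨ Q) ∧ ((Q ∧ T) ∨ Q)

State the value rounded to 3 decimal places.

0.262

P ∧ Q = a·b on (0.5800, 0.3600) = 0.2088
(P ∧ Q) ∨ Q = a + b − a·b on (0.2088, 0.3600) = 0.4936
Q ∧ T = a·b on (0.3600, 0.7400) = 0.2664
(Q ∧ T) ∨ Q = a + b − a·b on (0.2664, 0.3600) = 0.5305
((P ∧ Q) ∨ Q) ∧ ((Q ∧ T) ∨ Q) = a·b on (0.4936, 0.5305) = 0.2619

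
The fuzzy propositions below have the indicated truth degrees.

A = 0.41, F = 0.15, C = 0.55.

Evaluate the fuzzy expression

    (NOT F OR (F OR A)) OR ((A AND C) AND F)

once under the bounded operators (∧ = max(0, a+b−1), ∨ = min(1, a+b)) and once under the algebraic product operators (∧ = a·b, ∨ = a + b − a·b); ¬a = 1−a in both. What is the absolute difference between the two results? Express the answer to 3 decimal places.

Under bounded:
  NOT F = 1 − 0.15 = 0.85
  F OR A = min(1, a+b) on (0.15, 0.41) = 0.56
  NOT F OR (F OR A) = min(1, a+b) on (0.85, 0.56) = 1.00
  A AND C = max(0, a+b−1) on (0.41, 0.55) = 0.00
  (A AND C) AND F = max(0, a+b−1) on (0.00, 0.15) = 0.00
  (NOT F OR (F OR A)) OR ((A AND C) AND F) = min(1, a+b) on (1.00, 0.00) = 1.00
  → value = 1.0000
Under algebraic product:
  NOT F = 1 − 0.1500 = 0.8500
  F OR A = a + b − a·b on (0.1500, 0.4100) = 0.4985
  NOT F OR (F OR A) = a + b − a·b on (0.8500, 0.4985) = 0.9248
  A AND C = a·b on (0.4100, 0.5500) = 0.2255
  (A AND C) AND F = a·b on (0.2255, 0.1500) = 0.0338
  (NOT F OR (F OR A)) OR ((A AND C) AND F) = a + b − a·b on (0.9248, 0.0338) = 0.9273
  → value = 0.9273
|1.0000 − 0.9273| = 0.073

0.073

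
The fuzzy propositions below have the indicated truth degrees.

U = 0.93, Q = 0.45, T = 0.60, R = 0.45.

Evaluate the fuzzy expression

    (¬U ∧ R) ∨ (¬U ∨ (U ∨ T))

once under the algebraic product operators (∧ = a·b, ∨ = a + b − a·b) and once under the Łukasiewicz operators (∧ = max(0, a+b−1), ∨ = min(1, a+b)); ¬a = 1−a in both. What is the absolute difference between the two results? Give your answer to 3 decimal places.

Under algebraic product:
  ¬U = 1 − 0.9300 = 0.0700
  ¬U ∧ R = a·b on (0.0700, 0.4500) = 0.0315
  ¬U = 1 − 0.9300 = 0.0700
  U ∨ T = a + b − a·b on (0.9300, 0.6000) = 0.9720
  ¬U ∨ (U ∨ T) = a + b − a·b on (0.0700, 0.9720) = 0.9740
  (¬U ∧ R) ∨ (¬U ∨ (U ∨ T)) = a + b − a·b on (0.0315, 0.9740) = 0.9748
  → value = 0.9748
Under Łukasiewicz:
  ¬U = 1 − 0.93 = 0.07
  ¬U ∧ R = max(0, a+b−1) on (0.07, 0.45) = 0.00
  ¬U = 1 − 0.93 = 0.07
  U ∨ T = min(1, a+b) on (0.93, 0.60) = 1.00
  ¬U ∨ (U ∨ T) = min(1, a+b) on (0.07, 1.00) = 1.00
  (¬U ∧ R) ∨ (¬U ∨ (U ∨ T)) = min(1, a+b) on (0.00, 1.00) = 1.00
  → value = 1.0000
|0.9748 − 1.0000| = 0.025

0.025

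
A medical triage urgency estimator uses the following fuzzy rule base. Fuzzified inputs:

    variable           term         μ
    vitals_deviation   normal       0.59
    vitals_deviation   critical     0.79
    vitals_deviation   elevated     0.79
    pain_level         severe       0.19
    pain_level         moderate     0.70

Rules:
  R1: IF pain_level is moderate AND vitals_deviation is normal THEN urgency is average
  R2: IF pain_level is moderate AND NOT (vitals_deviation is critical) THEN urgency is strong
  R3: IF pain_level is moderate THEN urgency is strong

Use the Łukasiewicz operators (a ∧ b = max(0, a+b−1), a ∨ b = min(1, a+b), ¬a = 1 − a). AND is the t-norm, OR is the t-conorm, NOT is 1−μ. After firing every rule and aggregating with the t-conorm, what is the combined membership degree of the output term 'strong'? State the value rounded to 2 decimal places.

0.70

R1: moderate=0.70, normal=0.59; AND[max(0, a+b−1)] → w = 0.29
R2: moderate=0.70, ¬critical=1−0.79=0.21; AND[max(0, a+b−1)] → w = 0.00
R3: moderate=0.70 → w = 0.70
Rules with consequent 'strong': {R2, R3} → strengths 0.00, 0.70
Aggregate via t-conorm [min(1, a+b)]: 0.70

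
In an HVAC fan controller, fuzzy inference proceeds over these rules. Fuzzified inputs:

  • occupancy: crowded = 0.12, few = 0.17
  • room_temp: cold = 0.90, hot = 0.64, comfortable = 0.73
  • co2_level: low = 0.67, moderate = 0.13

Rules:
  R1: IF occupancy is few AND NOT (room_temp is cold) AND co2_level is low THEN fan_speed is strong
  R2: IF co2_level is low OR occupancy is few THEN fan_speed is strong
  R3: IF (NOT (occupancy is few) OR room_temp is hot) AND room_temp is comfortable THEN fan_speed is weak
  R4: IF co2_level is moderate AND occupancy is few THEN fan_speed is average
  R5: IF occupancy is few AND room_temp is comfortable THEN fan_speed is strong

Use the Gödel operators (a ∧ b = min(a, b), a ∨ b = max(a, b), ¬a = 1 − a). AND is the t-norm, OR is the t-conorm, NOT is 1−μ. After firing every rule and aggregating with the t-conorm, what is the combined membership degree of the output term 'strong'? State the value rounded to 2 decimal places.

R1: few=0.17, ¬cold=1−0.90=0.10, low=0.67; AND[min(a, b)] → w = 0.10
R2: low=0.67, few=0.17; OR[max(a, b)] → w = 0.67
R3: (¬few=1−0.17=0.83 OR hot=0.64) = 0.83; AND[min(a, b)] with comfortable=0.73 → w = 0.73
R4: moderate=0.13, few=0.17; AND[min(a, b)] → w = 0.13
R5: few=0.17, comfortable=0.73; AND[min(a, b)] → w = 0.17
Rules with consequent 'strong': {R1, R2, R5} → strengths 0.10, 0.67, 0.17
Aggregate via t-conorm [max(a, b)]: 0.67

0.67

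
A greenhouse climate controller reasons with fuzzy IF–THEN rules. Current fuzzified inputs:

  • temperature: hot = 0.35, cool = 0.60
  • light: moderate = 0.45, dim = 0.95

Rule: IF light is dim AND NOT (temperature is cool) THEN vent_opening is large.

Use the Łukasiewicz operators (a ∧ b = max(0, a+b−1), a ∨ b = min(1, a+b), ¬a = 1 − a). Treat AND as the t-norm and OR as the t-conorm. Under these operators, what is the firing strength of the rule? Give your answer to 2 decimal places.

firing strength: dim=0.95, ¬cool=1−0.60=0.40; AND[max(0, a+b−1)] → w = 0.35

0.35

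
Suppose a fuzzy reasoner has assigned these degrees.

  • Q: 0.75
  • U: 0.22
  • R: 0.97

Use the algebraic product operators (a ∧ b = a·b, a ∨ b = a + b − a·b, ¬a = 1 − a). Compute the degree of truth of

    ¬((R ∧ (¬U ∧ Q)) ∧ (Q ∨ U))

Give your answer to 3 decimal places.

0.543

¬U = 1 − 0.2200 = 0.7800
¬U ∧ Q = a·b on (0.7800, 0.7500) = 0.5850
R ∧ (¬U ∧ Q) = a·b on (0.9700, 0.5850) = 0.5674
Q ∨ U = a + b − a·b on (0.7500, 0.2200) = 0.8050
(R ∧ (¬U ∧ Q)) ∧ (Q ∨ U) = a·b on (0.5674, 0.8050) = 0.4568
¬((R ∧ (¬U ∧ Q)) ∧ (Q ∨ U)) = 1 − 0.4568 = 0.5432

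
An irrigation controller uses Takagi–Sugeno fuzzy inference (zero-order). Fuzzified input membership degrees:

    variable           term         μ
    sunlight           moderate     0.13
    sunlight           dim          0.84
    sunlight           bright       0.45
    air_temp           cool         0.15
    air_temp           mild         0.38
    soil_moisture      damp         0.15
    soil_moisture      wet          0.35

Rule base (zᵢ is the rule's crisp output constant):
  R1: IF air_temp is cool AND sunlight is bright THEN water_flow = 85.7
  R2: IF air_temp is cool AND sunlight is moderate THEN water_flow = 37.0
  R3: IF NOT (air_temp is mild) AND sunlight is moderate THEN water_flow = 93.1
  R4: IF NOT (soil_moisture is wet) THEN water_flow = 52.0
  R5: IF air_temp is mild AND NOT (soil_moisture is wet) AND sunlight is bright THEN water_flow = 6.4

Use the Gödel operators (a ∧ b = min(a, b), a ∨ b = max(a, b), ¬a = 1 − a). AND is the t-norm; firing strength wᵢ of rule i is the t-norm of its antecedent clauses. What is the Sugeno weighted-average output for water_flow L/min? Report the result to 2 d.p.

R1 (z=85.7): cool=0.15, bright=0.45; AND[min(a, b)] → w = 0.15
R2 (z=37.0): cool=0.15, moderate=0.13; AND[min(a, b)] → w = 0.13
R3 (z=93.1): ¬mild=1−0.38=0.62, moderate=0.13; AND[min(a, b)] → w = 0.13
R4 (z=52.0): ¬wet=1−0.35=0.65 → w = 0.65
R5 (z=6.4): mild=0.38, ¬wet=1−0.35=0.65, bright=0.45; AND[min(a, b)] → w = 0.38
Weighted average = (0.15·85.7 + 0.13·37.0 + 0.13·93.1 + 0.65·52.0 + 0.38·6.4) / (0.15 + 0.13 + 0.13 + 0.65 + 0.38)
  = 66.0000 / 1.4400 = 45.83

45.83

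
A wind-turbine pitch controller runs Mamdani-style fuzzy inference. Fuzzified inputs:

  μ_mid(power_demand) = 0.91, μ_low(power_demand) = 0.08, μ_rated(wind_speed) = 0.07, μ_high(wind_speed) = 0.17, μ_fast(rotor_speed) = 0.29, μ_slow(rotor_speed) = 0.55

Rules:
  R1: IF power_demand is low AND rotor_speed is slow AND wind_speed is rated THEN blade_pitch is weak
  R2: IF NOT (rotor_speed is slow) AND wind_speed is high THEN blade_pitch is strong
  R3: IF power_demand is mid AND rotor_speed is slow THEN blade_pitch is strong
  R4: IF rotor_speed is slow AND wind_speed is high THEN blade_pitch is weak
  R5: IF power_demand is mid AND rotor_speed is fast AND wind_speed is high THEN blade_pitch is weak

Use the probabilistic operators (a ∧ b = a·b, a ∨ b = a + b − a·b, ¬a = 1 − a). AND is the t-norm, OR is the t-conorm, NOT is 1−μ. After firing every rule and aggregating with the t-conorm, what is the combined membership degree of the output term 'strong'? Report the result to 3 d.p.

0.539

R1: low=0.08, slow=0.55, rated=0.07; AND[a·b] → w = 0.0031
R2: ¬slow=1−0.55=0.45, high=0.17; AND[a·b] → w = 0.0765
R3: mid=0.91, slow=0.55; AND[a·b] → w = 0.5005
R4: slow=0.55, high=0.17; AND[a·b] → w = 0.0935
R5: mid=0.91, fast=0.29, high=0.17; AND[a·b] → w = 0.0449
Rules with consequent 'strong': {R2, R3} → strengths 0.0765, 0.5005
Aggregate via t-conorm [a + b − a·b]: 0.5387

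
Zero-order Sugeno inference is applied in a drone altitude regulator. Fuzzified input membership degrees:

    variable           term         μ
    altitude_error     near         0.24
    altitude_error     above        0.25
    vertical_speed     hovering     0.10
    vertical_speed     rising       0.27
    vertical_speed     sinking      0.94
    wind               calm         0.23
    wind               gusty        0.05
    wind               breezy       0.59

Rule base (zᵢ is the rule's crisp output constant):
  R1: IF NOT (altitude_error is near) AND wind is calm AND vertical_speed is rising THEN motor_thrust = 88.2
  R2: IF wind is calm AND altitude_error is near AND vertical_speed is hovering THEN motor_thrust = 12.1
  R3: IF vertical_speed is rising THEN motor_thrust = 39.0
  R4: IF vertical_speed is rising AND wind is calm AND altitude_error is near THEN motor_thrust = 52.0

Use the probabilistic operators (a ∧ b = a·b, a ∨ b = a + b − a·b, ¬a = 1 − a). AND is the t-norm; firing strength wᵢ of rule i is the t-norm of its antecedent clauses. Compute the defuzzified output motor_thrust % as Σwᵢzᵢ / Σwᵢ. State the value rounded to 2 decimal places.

R1 (z=88.2): ¬near=1−0.24=0.76, calm=0.23, rising=0.27; AND[a·b] → w = 0.0472
R2 (z=12.1): calm=0.23, near=0.24, hovering=0.10; AND[a·b] → w = 0.0055
R3 (z=39.0): rising=0.27 → w = 0.2700
R4 (z=52.0): rising=0.27, calm=0.23, near=0.24; AND[a·b] → w = 0.0149
Weighted average = (0.0472·88.2 + 0.0055·12.1 + 0.2700·39.0 + 0.0149·52.0) / (0.0472 + 0.0055 + 0.2700 + 0.0149)
  = 15.5345 / 0.3376 = 46.01

46.01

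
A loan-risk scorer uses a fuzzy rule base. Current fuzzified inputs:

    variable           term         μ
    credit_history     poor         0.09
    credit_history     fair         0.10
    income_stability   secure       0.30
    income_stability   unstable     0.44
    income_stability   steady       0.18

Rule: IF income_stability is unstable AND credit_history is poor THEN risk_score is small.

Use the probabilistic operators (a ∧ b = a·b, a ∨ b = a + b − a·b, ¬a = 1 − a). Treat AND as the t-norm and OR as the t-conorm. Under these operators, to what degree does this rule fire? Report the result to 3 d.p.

firing strength: unstable=0.44, poor=0.09; AND[a·b] → w = 0.0396

0.040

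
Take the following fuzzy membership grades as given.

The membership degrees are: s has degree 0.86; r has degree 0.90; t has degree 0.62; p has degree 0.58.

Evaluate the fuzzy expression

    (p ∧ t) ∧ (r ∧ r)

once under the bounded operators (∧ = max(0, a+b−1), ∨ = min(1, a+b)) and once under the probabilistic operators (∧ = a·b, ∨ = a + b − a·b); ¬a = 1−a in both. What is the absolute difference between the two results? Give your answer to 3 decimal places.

0.291

Under bounded:
  p ∧ t = max(0, a+b−1) on (0.58, 0.62) = 0.20
  r ∧ r = max(0, a+b−1) on (0.90, 0.90) = 0.80
  (p ∧ t) ∧ (r ∧ r) = max(0, a+b−1) on (0.20, 0.80) = 0.00
  → value = 0.0000
Under probabilistic:
  p ∧ t = a·b on (0.5800, 0.6200) = 0.3596
  r ∧ r = a·b on (0.9000, 0.9000) = 0.8100
  (p ∧ t) ∧ (r ∧ r) = a·b on (0.3596, 0.8100) = 0.2913
  → value = 0.2913
|0.0000 − 0.2913| = 0.291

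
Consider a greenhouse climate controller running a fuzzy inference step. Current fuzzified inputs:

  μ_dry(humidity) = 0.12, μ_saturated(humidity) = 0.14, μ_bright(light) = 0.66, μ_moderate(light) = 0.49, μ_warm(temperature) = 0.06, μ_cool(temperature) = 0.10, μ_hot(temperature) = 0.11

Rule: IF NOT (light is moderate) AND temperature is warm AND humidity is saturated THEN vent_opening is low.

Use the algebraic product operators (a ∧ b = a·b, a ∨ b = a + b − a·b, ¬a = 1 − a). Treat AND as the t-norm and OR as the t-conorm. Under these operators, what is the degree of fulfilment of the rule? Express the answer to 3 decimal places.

firing strength: ¬moderate=1−0.49=0.51, warm=0.06, saturated=0.14; AND[a·b] → w = 0.0043

0.004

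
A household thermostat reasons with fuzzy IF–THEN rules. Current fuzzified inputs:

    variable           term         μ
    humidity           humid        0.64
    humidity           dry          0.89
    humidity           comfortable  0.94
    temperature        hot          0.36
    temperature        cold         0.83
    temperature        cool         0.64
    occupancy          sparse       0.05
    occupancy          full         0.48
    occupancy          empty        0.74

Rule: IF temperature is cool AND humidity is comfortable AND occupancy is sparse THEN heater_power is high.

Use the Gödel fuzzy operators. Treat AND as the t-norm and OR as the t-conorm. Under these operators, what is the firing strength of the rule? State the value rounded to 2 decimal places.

firing strength: cool=0.64, comfortable=0.94, sparse=0.05; AND[min(a, b)] → w = 0.05

0.05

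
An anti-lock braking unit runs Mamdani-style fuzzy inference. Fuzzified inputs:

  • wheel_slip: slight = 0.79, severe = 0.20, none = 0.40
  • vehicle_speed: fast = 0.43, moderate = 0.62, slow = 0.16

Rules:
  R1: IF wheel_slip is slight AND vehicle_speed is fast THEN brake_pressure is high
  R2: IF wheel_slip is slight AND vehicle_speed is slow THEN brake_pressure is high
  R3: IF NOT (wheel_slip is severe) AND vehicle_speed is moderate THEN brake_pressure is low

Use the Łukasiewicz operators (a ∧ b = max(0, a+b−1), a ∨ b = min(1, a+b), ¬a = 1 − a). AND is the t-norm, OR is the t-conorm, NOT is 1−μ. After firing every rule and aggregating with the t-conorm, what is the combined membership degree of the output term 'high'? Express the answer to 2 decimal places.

R1: slight=0.79, fast=0.43; AND[max(0, a+b−1)] → w = 0.22
R2: slight=0.79, slow=0.16; AND[max(0, a+b−1)] → w = 0.00
R3: ¬severe=1−0.20=0.80, moderate=0.62; AND[max(0, a+b−1)] → w = 0.42
Rules with consequent 'high': {R1, R2} → strengths 0.22, 0.00
Aggregate via t-conorm [min(1, a+b)]: 0.22

0.22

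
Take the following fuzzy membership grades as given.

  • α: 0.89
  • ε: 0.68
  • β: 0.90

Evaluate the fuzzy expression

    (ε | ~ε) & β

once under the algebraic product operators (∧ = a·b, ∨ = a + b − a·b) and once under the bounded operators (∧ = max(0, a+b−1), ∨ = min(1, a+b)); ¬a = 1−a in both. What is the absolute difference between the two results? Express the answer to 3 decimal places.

Under algebraic product:
  ~ε = 1 − 0.6800 = 0.3200
  ε | ~ε = a + b − a·b on (0.6800, 0.3200) = 0.7824
  (ε | ~ε) & β = a·b on (0.7824, 0.9000) = 0.7042
  → value = 0.7042
Under bounded:
  ~ε = 1 − 0.68 = 0.32
  ε | ~ε = min(1, a+b) on (0.68, 0.32) = 1.00
  (ε | ~ε) & β = max(0, a+b−1) on (1.00, 0.90) = 0.90
  → value = 0.9000
|0.7042 − 0.9000| = 0.196

0.196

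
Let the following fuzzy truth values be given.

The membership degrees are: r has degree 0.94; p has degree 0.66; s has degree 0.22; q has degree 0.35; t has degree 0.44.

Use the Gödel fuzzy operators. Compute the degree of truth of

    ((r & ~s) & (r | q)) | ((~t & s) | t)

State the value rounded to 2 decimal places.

0.78

~s = 1 − 0.22 = 0.78
r & ~s = min(a, b) on (0.94, 0.78) = 0.78
r | q = max(a, b) on (0.94, 0.35) = 0.94
(r & ~s) & (r | q) = min(a, b) on (0.78, 0.94) = 0.78
~t = 1 − 0.44 = 0.56
~t & s = min(a, b) on (0.56, 0.22) = 0.22
(~t & s) | t = max(a, b) on (0.22, 0.44) = 0.44
((r & ~s) & (r | q)) | ((~t & s) | t) = max(a, b) on (0.78, 0.44) = 0.78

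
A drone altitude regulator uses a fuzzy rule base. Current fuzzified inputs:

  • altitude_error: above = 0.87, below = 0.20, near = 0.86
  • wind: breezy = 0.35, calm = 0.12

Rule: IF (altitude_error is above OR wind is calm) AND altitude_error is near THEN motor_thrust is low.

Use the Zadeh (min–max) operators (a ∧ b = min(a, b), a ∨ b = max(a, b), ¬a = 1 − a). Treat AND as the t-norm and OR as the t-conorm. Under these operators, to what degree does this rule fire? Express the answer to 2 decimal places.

firing strength: (above=0.87 OR calm=0.12) = 0.87; AND[min(a, b)] with near=0.86 → w = 0.86

0.86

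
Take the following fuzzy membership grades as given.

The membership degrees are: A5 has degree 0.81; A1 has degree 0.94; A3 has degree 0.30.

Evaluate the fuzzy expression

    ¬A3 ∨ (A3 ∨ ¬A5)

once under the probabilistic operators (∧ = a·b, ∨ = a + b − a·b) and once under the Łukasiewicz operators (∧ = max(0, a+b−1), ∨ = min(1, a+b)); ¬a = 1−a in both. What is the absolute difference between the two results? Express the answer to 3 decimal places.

Under probabilistic:
  ¬A3 = 1 − 0.3000 = 0.7000
  ¬A5 = 1 − 0.8100 = 0.1900
  A3 ∨ ¬A5 = a + b − a·b on (0.3000, 0.1900) = 0.4330
  ¬A3 ∨ (A3 ∨ ¬A5) = a + b − a·b on (0.7000, 0.4330) = 0.8299
  → value = 0.8299
Under Łukasiewicz:
  ¬A3 = 1 − 0.30 = 0.70
  ¬A5 = 1 − 0.81 = 0.19
  A3 ∨ ¬A5 = min(1, a+b) on (0.30, 0.19) = 0.49
  ¬A3 ∨ (A3 ∨ ¬A5) = min(1, a+b) on (0.70, 0.49) = 1.00
  → value = 1.0000
|0.8299 − 1.0000| = 0.170

0.170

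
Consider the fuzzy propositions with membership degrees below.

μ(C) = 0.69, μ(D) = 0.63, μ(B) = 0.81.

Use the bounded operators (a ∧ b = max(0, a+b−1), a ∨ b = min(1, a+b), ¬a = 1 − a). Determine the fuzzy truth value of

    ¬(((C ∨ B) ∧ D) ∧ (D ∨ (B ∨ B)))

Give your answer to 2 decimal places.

0.37

C ∨ B = min(1, a+b) on (0.69, 0.81) = 1.00
(C ∨ B) ∧ D = max(0, a+b−1) on (1.00, 0.63) = 0.63
B ∨ B = min(1, a+b) on (0.81, 0.81) = 1.00
D ∨ (B ∨ B) = min(1, a+b) on (0.63, 1.00) = 1.00
((C ∨ B) ∧ D) ∧ (D ∨ (B ∨ B)) = max(0, a+b−1) on (0.63, 1.00) = 0.63
¬(((C ∨ B) ∧ D) ∧ (D ∨ (B ∨ B))) = 1 − 0.63 = 0.37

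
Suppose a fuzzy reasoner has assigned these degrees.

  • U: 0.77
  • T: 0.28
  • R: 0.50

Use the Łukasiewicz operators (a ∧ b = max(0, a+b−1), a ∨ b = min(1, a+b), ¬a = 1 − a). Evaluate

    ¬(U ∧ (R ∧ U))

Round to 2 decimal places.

0.96

R ∧ U = max(0, a+b−1) on (0.50, 0.77) = 0.27
U ∧ (R ∧ U) = max(0, a+b−1) on (0.77, 0.27) = 0.04
¬(U ∧ (R ∧ U)) = 1 − 0.04 = 0.96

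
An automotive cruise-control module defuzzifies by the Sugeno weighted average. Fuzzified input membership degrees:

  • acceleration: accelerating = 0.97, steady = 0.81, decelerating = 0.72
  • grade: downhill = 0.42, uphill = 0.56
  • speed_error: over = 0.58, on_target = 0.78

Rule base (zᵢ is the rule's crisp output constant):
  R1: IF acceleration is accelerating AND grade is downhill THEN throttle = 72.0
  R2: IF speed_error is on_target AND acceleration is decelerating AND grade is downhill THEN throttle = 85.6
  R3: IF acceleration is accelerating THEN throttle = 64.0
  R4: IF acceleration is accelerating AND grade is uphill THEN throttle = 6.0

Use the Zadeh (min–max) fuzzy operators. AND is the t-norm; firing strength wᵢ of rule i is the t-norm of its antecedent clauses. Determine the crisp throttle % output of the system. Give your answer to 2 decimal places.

55.54

R1 (z=72.0): accelerating=0.97, downhill=0.42; AND[min(a, b)] → w = 0.42
R2 (z=85.6): on_target=0.78, decelerating=0.72, downhill=0.42; AND[min(a, b)] → w = 0.42
R3 (z=64.0): accelerating=0.97 → w = 0.97
R4 (z=6.0): accelerating=0.97, uphill=0.56; AND[min(a, b)] → w = 0.56
Weighted average = (0.42·72.0 + 0.42·85.6 + 0.97·64.0 + 0.56·6.0) / (0.42 + 0.42 + 0.97 + 0.56)
  = 131.6320 / 2.3700 = 55.54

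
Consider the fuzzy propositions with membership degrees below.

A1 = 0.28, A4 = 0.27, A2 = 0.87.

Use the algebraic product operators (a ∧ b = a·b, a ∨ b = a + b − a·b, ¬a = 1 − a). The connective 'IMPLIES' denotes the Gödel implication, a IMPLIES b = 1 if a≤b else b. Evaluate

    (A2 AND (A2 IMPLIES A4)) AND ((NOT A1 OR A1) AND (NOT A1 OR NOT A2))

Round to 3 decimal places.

A2 IMPLIES A4  [Gödel: 1 if a≤b else b] with a=0.8700, b=0.2700 → 0.2700
A2 AND (A2 IMPLIES A4) = a·b on (0.8700, 0.2700) = 0.2349
NOT A1 = 1 − 0.2800 = 0.7200
NOT A1 OR A1 = a + b − a·b on (0.7200, 0.2800) = 0.7984
NOT A1 = 1 − 0.2800 = 0.7200
NOT A2 = 1 − 0.8700 = 0.1300
NOT A1 OR NOT A2 = a + b − a·b on (0.7200, 0.1300) = 0.7564
(NOT A1 OR A1) AND (NOT A1 OR NOT A2) = a·b on (0.7984, 0.7564) = 0.6039
(A2 AND (A2 IMPLIES A4)) AND ((NOT A1 OR A1) AND (NOT A1 OR NOT A2)) = a·b on (0.2349, 0.6039) = 0.1419

0.142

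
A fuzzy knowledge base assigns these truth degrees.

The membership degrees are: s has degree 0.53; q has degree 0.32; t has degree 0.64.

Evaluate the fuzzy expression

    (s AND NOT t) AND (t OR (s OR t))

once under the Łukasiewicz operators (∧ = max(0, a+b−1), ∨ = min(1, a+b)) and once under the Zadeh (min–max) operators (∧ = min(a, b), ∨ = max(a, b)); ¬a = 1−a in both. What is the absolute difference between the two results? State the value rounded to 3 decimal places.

0.360

Under Łukasiewicz:
  NOT t = 1 − 0.64 = 0.36
  s AND NOT t = max(0, a+b−1) on (0.53, 0.36) = 0.00
  s OR t = min(1, a+b) on (0.53, 0.64) = 1.00
  t OR (s OR t) = min(1, a+b) on (0.64, 1.00) = 1.00
  (s AND NOT t) AND (t OR (s OR t)) = max(0, a+b−1) on (0.00, 1.00) = 0.00
  → value = 0.0000
Under Zadeh (min–max):
  NOT t = 1 − 0.64 = 0.36
  s AND NOT t = min(a, b) on (0.53, 0.36) = 0.36
  s OR t = max(a, b) on (0.53, 0.64) = 0.64
  t OR (s OR t) = max(a, b) on (0.64, 0.64) = 0.64
  (s AND NOT t) AND (t OR (s OR t)) = min(a, b) on (0.36, 0.64) = 0.36
  → value = 0.3600
|0.0000 − 0.3600| = 0.360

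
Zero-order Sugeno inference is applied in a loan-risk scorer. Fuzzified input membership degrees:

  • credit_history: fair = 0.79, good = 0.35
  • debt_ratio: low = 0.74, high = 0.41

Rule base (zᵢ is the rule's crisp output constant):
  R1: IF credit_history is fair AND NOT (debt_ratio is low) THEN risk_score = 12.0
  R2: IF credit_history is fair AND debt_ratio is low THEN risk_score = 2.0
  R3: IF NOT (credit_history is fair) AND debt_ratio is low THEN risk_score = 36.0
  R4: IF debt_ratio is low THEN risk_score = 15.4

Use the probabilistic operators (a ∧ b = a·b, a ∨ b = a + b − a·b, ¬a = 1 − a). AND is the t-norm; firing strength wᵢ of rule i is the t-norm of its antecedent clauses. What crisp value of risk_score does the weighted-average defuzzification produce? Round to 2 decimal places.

R1 (z=12.0): fair=0.79, ¬low=1−0.74=0.26; AND[a·b] → w = 0.2054
R2 (z=2.0): fair=0.79, low=0.74; AND[a·b] → w = 0.5846
R3 (z=36.0): ¬fair=1−0.79=0.21, low=0.74; AND[a·b] → w = 0.1554
R4 (z=15.4): low=0.74 → w = 0.7400
Weighted average = (0.2054·12.0 + 0.5846·2.0 + 0.1554·36.0 + 0.7400·15.4) / (0.2054 + 0.5846 + 0.1554 + 0.7400)
  = 20.6244 / 1.6854 = 12.24

12.24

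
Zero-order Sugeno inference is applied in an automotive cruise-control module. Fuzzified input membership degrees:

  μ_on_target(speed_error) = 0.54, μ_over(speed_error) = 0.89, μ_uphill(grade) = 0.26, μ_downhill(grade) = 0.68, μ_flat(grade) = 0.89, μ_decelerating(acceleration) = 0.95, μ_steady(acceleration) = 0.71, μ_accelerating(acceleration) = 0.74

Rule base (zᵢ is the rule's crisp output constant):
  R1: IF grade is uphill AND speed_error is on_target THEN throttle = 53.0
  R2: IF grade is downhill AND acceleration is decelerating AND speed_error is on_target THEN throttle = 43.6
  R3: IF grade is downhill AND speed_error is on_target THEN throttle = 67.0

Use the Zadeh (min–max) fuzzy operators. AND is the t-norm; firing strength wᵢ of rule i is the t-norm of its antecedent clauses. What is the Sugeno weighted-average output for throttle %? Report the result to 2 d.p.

54.85

R1 (z=53.0): uphill=0.26, on_target=0.54; AND[min(a, b)] → w = 0.26
R2 (z=43.6): downhill=0.68, decelerating=0.95, on_target=0.54; AND[min(a, b)] → w = 0.54
R3 (z=67.0): downhill=0.68, on_target=0.54; AND[min(a, b)] → w = 0.54
Weighted average = (0.26·53.0 + 0.54·43.6 + 0.54·67.0) / (0.26 + 0.54 + 0.54)
  = 73.5040 / 1.3400 = 54.85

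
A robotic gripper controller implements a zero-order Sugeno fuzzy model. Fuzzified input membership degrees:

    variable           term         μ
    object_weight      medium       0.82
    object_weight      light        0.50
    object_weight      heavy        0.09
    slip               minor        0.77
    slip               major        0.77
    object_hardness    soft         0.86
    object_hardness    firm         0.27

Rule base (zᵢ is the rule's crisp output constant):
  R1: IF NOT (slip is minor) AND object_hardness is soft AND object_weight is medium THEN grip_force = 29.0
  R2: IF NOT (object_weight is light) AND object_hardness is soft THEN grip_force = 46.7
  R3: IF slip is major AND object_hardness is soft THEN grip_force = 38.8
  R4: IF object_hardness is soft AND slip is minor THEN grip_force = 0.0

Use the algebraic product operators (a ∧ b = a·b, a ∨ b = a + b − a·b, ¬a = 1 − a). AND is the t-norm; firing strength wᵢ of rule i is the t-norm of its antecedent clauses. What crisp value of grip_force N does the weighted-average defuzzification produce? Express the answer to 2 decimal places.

26.34

R1 (z=29.0): ¬minor=1−0.77=0.23, soft=0.86, medium=0.82; AND[a·b] → w = 0.1622
R2 (z=46.7): ¬light=1−0.50=0.50, soft=0.86; AND[a·b] → w = 0.4300
R3 (z=38.8): major=0.77, soft=0.86; AND[a·b] → w = 0.6622
R4 (z=0.0): soft=0.86, minor=0.77; AND[a·b] → w = 0.6622
Weighted average = (0.1622·29.0 + 0.4300·46.7 + 0.6622·38.8 + 0.6622·0.0) / (0.1622 + 0.4300 + 0.6622 + 0.6622)
  = 50.4780 / 1.9166 = 26.34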